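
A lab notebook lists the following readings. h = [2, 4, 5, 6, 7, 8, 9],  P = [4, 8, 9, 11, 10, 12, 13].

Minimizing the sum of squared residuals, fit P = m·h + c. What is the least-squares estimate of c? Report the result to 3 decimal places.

c = 2.586

From the data, Σh·h = 275, Σh = 41, Σ1 = 7.
Right-hand side: Σh·P = 434, ΣP = 67.
XᵀX·[m, c]ᵀ = XᵀP becomes [[275, 41]; [41, 7]]·[m, c]ᵀ = [434, 67]ᵀ.
Eliminating c: 7·(row 1) − 41·(row 2) gives 244·m = 7·434 − 41·67 = 291, so m = 291/244.
Then c = (67 − 41·(291/244))/7 = 631/244.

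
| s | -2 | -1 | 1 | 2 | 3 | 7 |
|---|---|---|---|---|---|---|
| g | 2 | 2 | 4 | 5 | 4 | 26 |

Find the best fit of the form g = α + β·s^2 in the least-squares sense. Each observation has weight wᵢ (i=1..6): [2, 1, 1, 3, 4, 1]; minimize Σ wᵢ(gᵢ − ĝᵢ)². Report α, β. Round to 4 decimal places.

α = 1.2399, β = 0.4871

Normal-equation sums: Σwᵢ·1 = 12, Σwᵢ·s^2 = 107, Σwᵢ·s^2·s^2 = 2807.
And Σwᵢ·g = 67, Σwᵢ·s^2·g = 1500.
Normal equations: [[12, 107]; [107, 2807]]·[α, β]ᵀ = [67, 1500]ᵀ.
det = 12·2807 − 107² = 22235.
α = (67·2807 − 107·1500)/22235 = 27569/22235; β = (12·1500 − 107·67)/22235 = 10831/22235.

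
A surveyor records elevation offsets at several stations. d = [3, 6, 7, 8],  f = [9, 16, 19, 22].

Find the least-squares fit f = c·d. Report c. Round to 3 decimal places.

The normal system MᵀM·[c]ᵀ = Mᵀf is [[158]]·[c]ᵀ = [432]ᵀ.
c = 432/158 = 2.73418.

c = 2.734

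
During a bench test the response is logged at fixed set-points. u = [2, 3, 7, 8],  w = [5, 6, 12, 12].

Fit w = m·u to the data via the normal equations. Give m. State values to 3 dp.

Normal-equation sums: Σu·u = 126.
And Σu·w = 208.
XᵀX·[m]ᵀ = Xᵀw becomes [[126]]·[m]ᵀ = [208]ᵀ.
Hence m = 208 / 126 ≈ 1.65079.

m = 1.651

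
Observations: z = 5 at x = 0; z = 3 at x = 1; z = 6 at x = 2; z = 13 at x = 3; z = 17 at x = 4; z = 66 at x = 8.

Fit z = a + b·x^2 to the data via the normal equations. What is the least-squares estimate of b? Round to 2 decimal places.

b = 0.98

Setting ∂/∂a … = 0 gives: 6·a + 94·b = 110;  94·a + 4450·b = 4640.
(Σ1 = 6, Σx^2 = 94, Σx^2·x^2 = 4450, Σz = 110, Σx^2·z = 4640.)
Eliminating b: 4450·(row 1) − 94·(row 2) gives 17864·a = 4450·110 − 94·4640 = 53340, so a = 1905/638.
Then b = (4640 − 94·(1905/638))/4450 = 625/638.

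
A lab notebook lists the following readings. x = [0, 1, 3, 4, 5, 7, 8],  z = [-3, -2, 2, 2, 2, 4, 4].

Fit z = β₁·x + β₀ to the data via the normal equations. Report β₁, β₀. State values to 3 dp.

Forming AᵀA = [[164, 28]; [28, 7]] and Aᵀz = [82, 9]ᵀ gives AᵀA·[β₁, β₀]ᵀ = Aᵀz.
Determinant 164·7 − 28² = 364.
β₁ = (82·7 − 28·9)/364 = 23/26; β₀ = (164·9 − 28·82)/364 = -205/91.

β₁ = 0.885, β₀ = -2.253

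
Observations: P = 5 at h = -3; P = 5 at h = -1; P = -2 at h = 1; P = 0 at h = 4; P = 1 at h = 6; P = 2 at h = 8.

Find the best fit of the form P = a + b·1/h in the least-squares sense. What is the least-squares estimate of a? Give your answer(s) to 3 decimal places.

a = 1.969

Normal-equation sums: Σ1 = 6, Σ1/h = 5/24, Σ1/h·1/h = 1277/576.
And ΣP = 11, Σ1/h·P = -33/4.
Eliminating b: (1277/576)·(row 1) − (5/24)·(row 2) gives (7637/576)·a = (1277/576)·11 − (5/24)·(-33/4) = 15037/576, so a = 15037/7637.
Then b = ((-33/4) − (5/24)·(15037/7637))/(1277/576) = -29832/7637.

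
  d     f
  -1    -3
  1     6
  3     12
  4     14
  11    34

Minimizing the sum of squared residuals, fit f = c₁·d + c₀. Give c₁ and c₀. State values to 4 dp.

c₁ = 2.9832, c₀ = 1.8606

Entries of MᵀM: Σd·d = 148, Σd = 18, Σ1 = 5.
And Σd·f = 475, Σf = 63.
MᵀM·[c₁, c₀]ᵀ = Mᵀf becomes [[148, 18]; [18, 5]]·[c₁, c₀]ᵀ = [475, 63]ᵀ.
Determinant 148·5 − 18² = 416.
c₁ = (475·5 − 18·63)/416 = 1241/416; c₀ = (148·63 − 18·475)/416 = 387/208.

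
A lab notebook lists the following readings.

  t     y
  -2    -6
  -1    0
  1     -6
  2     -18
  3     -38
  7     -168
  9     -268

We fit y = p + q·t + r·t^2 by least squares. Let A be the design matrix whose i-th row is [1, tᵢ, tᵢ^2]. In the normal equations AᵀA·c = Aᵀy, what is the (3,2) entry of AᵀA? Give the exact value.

1099

Row 3 ↔ basis t^2, column 2 ↔ basis t, so (AᵀA)_{3,2} = Σᵢ (t^2)·(t) = (4)·(-2) + (1)·(-1) + (1)·(1) + (4)·(2) + (9)·(3) + (49)·(7) + (81)·(9) = 1099.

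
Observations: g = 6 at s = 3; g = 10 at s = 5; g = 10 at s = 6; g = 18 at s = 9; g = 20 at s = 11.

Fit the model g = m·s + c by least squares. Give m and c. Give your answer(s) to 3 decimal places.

m = 1.833, c = 0.333

Normal-equation sums: Σs·s = 272, Σs = 34, Σ1 = 5.
And Σs·g = 510, Σg = 64.
Normal equations: [[272, 34]; [34, 5]]·[m, c]ᵀ = [510, 64]ᵀ.
Eliminating c: 5·(row 1) − 34·(row 2) gives 204·m = 5·510 − 34·64 = 374, so m = 11/6.
Then c = (64 − 34·(11/6))/5 = 1/3.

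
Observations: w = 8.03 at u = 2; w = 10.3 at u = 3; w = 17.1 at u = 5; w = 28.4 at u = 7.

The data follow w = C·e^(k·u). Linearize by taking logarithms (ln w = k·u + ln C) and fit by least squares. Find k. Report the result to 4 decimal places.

Taking logs, ln w = k·u + ln C, so regress ln w on u.
Σu = 17.0000, Σ(u)² = 87.0000, Σln w = 10.6008, Σu·ln w = 48.7829.
Equations: 87.0000·k + 17.0000·ln C = 48.7829;  17.0000·k + 4·ln C = 10.6008.
Slope k = (n·Σu·ln w − Σu·Σln w)/(n·Σ(u)² − (Σu)²) = (4·48.7829 − 17.0000·10.6008)/59.0000 = 0.25285; ln C = (Σln w − k·Σu)/n = 1.57559.

k = 0.2528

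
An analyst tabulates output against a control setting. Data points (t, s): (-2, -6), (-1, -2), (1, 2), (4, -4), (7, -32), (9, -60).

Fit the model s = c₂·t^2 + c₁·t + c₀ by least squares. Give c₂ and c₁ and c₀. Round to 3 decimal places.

c₂ = -1.018, c₁ = 2.308, c₀ = 1.869

Normal-equation sums: Σt^2·t^2 = 9236, Σt^2·t = 1128, Σt^2 = 152, Σt·t = 152, Σt = 18, Σ1 = 6.
Moment sums: Σt^2·s = -6516, Σt·s = -764, Σs = -102.
Solving the 3×3 system (Gaussian elimination) gives c₂ = -4155/4081, c₁ = 9419/4081, c₀ = 7626/4081.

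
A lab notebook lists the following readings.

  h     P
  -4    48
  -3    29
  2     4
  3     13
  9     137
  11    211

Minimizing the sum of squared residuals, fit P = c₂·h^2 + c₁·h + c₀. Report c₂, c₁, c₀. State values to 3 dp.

c₂ = 1.996, c₁ = -3.046, c₀ = 2.974

From the data, Σh^2·h^2 = 21636, Σh^2·h = 2004, Σh^2 = 240, Σh·h = 240, Σh = 18, Σ1 = 6.
And Σh^2·P = 37790, Σh·P = 3322, ΣP = 442.
AᵀA·[c₂, c₁, c₀]ᵀ = AᵀP becomes [[21636, 2004, 240]; [2004, 240, 18]; [240, 18, 6]]·[c₂, c₁, c₀]ᵀ = [37790, 3322, 442]ᵀ.
Row-reducing yields c₂ = 32711/16390, c₁ = -74891/24585, c₀ = 73108/24585.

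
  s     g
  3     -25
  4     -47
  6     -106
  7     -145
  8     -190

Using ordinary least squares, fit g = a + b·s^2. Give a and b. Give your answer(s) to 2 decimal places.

a = 1.48, b = -2.99

Compute the Gram sums: Σ1 = 5, Σs^2 = 174, Σs^2·s^2 = 8130.
Moment sums: Σg = -513, Σs^2·g = -24058.
Eliminating b: 8130·(row 1) − 174·(row 2) gives 10374·a = 8130·(-513) − 174·(-24058) = 15402, so a = 2567/1729.
Then b = ((-24058) − 174·(2567/1729))/8130 = -15514/5187.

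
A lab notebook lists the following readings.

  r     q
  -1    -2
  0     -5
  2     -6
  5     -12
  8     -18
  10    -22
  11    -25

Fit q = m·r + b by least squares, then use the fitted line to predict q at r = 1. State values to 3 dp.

q̂ = -5.457

Normal-equation sums: Σr·r = 315, Σr = 35, Σ1 = 7.
Moment sums: Σr·q = -709, Σq = -90.
Normal equations: [[315, 35]; [35, 7]]·[m, b]ᵀ = [-709, -90]ᵀ.
det = 315·7 − 35² = 980.
m = ((-709)·7 − 35·(-90))/980 = -37/20; b = (315·(-90) − 35·(-709))/980 = -101/28.
At r = 1: q̂ = (-37/20)·(1) + (-101/28)·(1) = -191/35.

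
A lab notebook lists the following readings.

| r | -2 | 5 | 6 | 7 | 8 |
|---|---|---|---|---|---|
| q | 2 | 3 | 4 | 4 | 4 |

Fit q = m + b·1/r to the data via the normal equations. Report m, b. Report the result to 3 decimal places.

m = 3.332, b = 2.515

Compute the Gram sums: Σ1 = 5, Σ1/r = 113/840, Σ1/r·1/r = 249649/705600.
For Aᵀq: Σq = 17, Σ1/r·q = 281/210.
So AᵀA·[m, b]ᵀ = Aᵀq: [[5, 113/840]; [113/840, 249649/705600]]·[m, b]ᵀ = [17, 281/210]ᵀ.
Δ = 5·(249649/705600) − (113/840)² = 308869/176400.
m = (17·(249649/705600) − (113/840)·(281/210))/(308869/176400) = 4117021/1235476; b = (5·(281/210) − (113/840)·17)/(308869/176400) = 776790/308869.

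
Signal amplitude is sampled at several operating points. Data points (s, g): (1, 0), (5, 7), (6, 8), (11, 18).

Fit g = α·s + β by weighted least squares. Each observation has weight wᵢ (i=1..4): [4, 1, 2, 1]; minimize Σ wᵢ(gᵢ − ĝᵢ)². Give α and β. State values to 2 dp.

α = 1.76, β = -1.90

Normal-equation sums: Σwᵢ·s·s = 222, Σwᵢ·s = 32, Σwᵢ·1 = 8.
For XᵀWg: Σwᵢ·s·g = 329, Σwᵢ·g = 41.
XᵀWX·[α, β]ᵀ = XᵀWg becomes [[222, 32]; [32, 8]]·[α, β]ᵀ = [329, 41]ᵀ.
Determinant 222·8 − 32² = 752.
α = (329·8 − 32·41)/752 = 165/94; β = (222·41 − 32·329)/752 = -713/376.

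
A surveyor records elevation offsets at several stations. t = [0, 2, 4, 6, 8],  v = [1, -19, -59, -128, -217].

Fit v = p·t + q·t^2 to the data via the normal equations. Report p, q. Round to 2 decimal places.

p = -3.07, q = -3.01

Sums needed: Σt·t = 120, Σt·t^2 = 800, Σt^2·t^2 = 5664.
Right-hand side: Σt·v = -2778, Σt^2·v = -19516.
XᵀX·[p, q]ᵀ = Xᵀv becomes [[120, 800]; [800, 5664]]·[p, q]ᵀ = [-2778, -19516]ᵀ.
det = 120·5664 − 800² = 39680.
p = ((-2778)·5664 − 800·(-19516))/39680 = -1903/620; q = (120·(-19516) − 800·(-2778))/39680 = -747/248.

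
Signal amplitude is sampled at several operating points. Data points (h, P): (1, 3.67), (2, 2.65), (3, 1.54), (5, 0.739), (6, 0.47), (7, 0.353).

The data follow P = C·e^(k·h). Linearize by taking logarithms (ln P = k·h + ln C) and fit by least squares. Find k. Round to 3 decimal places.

Taking logs, ln P = k·h + ln C, so regress ln P on h.
AᵀA = [[124.0000, 24.0000]; [24.0000, 6]], rhs = [-8.7868, 0.6078]ᵀ  (here Σh = 24.0000, Σ(h)² = 124.0000, Σln P = 0.6078, Σh·ln P = -8.7868).
Slope k = (n·Σh·ln P − Σh·Σln P)/(n·Σ(h)² − (Σh)²) = (6·-8.7868 − 24.0000·0.6078)/168.0000 = -0.40064; ln C = (Σln P − k·Σh)/n = 1.70384.

k = -0.401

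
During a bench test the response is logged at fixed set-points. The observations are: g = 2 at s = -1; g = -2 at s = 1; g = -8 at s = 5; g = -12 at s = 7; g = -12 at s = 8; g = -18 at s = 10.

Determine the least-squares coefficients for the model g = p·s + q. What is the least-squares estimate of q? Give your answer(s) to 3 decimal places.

q = 0.222

With design matrix A, AᵀA = [[240, 30]; [30, 6]] and Aᵀg = [-404, -50]ᵀ.
det = 240·6 − 30² = 540.
p = ((-404)·6 − 30·(-50))/540 = -77/45; q = (240·(-50) − 30·(-404))/540 = 2/9.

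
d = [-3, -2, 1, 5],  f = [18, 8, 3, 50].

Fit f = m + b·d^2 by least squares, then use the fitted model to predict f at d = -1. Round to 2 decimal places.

With design matrix M, MᵀM = [[4, 39]; [39, 723]] and Mᵀf = [79, 1447]ᵀ.
Eliminating b: 723·(row 1) − 39·(row 2) gives 1371·m = 723·79 − 39·1447 = 684, so m = 228/457.
Then b = (1447 − 39·(228/457))/723 = 2707/1371.
At d = -1: f̂ = (228/457)·(1) + (2707/1371)·(1) = 3391/1371.

f̂ = 2.47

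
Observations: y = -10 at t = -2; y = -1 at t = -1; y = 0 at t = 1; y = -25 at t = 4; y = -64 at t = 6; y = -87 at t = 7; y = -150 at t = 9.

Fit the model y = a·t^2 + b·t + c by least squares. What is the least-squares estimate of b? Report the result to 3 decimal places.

Entries of MᵀM: Σt^2·t^2 = 10532, Σt^2·t = 1344, Σt^2 = 188, Σt·t = 188, Σt = 24, Σ1 = 7.
Right-hand side: Σt^2·y = -19158, Σt·y = -2422, Σy = -337.
Normal equations: [[10532, 1344, 188]; [1344, 188, 24]; [188, 24, 7]]·[a, b, c]ᵀ = [-19158, -2422, -337]ᵀ.
Inverting the 3×3 Gram matrix, [a, b, c]ᵀ = [-159769/79114, 109195/79114, 53891/39557]ᵀ.

b = 1.380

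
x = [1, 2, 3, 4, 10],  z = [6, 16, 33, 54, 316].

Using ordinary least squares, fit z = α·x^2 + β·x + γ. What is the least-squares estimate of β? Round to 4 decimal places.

β = 0.8847

Forming AᵀA = [[10354, 1100, 130]; [1100, 130, 20]; [130, 20, 5]] and Aᵀz = [32831, 3513, 425]ᵀ gives AᵀA·[α, β, γ]ᵀ = Aᵀz.
Inverting the 3×3 Gram matrix, [α, β, γ]ᵀ = [3751/1230, 5441/6150, 2226/1025]ᵀ.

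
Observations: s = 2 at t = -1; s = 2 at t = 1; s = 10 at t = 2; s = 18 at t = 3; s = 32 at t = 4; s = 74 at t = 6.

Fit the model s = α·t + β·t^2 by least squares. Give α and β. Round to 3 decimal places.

α = 0.107, β = 2.028

Normal-equation sums: Σt·t = 67, Σt·t^2 = 315, Σt^2·t^2 = 1651.
Moment sums: Σt·s = 646, Σt^2·s = 3382.
AᵀA·[α, β]ᵀ = Aᵀs becomes [[67, 315]; [315, 1651]]·[α, β]ᵀ = [646, 3382]ᵀ.
det = 67·1651 − 315² = 11392.
α = (646·1651 − 315·3382)/11392 = 19/178; β = (67·3382 − 315·646)/11392 = 361/178.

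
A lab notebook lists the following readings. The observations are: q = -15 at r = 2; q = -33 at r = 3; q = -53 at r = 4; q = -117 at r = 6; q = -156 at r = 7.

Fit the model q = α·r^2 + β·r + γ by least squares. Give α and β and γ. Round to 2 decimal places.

α = -2.92, β = -1.90, γ = 0.14

Setting ∂/∂α … = 0 gives: 4050·α + 658·β + 114·γ = -13061;  658·α + 114·β + 22·γ = -2135;  114·α + 22·β + 5·γ = -374.
Solving the 3×3 system (Gaussian elimination) gives α = -257/88, β = -167/88, γ = 3/22.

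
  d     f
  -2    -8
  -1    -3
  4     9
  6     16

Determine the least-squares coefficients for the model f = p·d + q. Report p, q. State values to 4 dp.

Sums needed: Σd·d = 57, Σd = 7, Σ1 = 4.
Right-hand side: Σd·f = 151, Σf = 14.
AᵀA·[p, q]ᵀ = Aᵀf becomes [[57, 7]; [7, 4]]·[p, q]ᵀ = [151, 14]ᵀ.
Δ = 57·4 − 7² = 179.
p = (151·4 − 7·14)/179 = 506/179; q = (57·14 − 7·151)/179 = -259/179.

p = 2.8268, q = -1.4469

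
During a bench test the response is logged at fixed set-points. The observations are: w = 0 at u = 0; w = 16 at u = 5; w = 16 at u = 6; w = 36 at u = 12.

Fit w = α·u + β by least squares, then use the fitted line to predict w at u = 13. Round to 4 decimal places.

The normal system XᵀX·[α, β]ᵀ = Xᵀw is [[205, 23]; [23, 4]]·[α, β]ᵀ = [608, 68]ᵀ.
Δ = 205·4 − 23² = 291.
α = (608·4 − 23·68)/291 = 868/291; β = (205·68 − 23·608)/291 = -44/291.
At u = 13: ŵ = (868/291)·(13) + (-44/291)·(1) = 11240/291.

ŵ = 38.6254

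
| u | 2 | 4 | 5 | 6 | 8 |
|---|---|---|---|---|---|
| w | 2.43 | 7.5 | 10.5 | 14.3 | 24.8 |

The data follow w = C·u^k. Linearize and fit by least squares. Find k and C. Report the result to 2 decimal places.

Taking logs, ln w = k·ln u + ln C, so regress ln w on ln u.
Over the data: Σln u = 7.5601, Σ(ln u)² = 12.5270, Σln w = 11.1253, Σln u·ln w = 18.6364.
Normal system: [[12.5270, 7.5601]; [7.5601, 5]]·[k, ln C]ᵀ = [18.6364, 11.1253]ᵀ.
Δ = 12.5270·5 − (7.5601)² = 5.4804; k = (18.6364·5 − 7.5601·11.1253)/5.4804 = 1.65573, ln C = (12.5270·11.1253 − 7.5601·18.6364)/5.4804 = -0.27843, so C = exp(-0.27843) = 0.75697.

k = 1.66, C = 0.76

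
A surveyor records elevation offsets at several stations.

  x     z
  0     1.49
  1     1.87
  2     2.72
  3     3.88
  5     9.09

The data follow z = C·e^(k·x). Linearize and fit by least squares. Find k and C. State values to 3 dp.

Taking logs, ln z = k·x + ln C, so regress ln z on x.
Sums: Σx = 11.0000, Σ(x)² = 39.0000, Σln z = 5.5884, Σx·ln z = 17.7306.
Normal system: [[39.0000, 11.0000]; [11.0000, 5]]·[k, ln C]ᵀ = [17.7306, 5.5884]ᵀ.
Slope k = (n·Σx·ln z − Σx·Σln z)/(n·Σ(x)² − (Σx)²) = (5·17.7306 − 11.0000·5.5884)/74.0000 = 0.36731; ln C = (Σln z − k·Σx)/n = 0.30959, so C = exp(0.30959) = 1.36286.

k = 0.367, C = 1.363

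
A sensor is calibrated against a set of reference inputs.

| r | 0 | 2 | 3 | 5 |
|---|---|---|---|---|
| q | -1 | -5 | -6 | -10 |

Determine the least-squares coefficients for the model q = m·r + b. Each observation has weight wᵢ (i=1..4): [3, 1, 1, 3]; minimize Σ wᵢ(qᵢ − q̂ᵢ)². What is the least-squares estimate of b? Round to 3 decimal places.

The normal equations are: 88·m + 20·b = -178;  20·m + 8·b = -44.
(Σwᵢ·r·r = 88, Σwᵢ·r = 20, Σwᵢ·1 = 8, Σwᵢ·r·q = -178, Σwᵢ·q = -44.)
Δ = 88·8 − 20² = 304.
m = ((-178)·8 − 20·(-44))/304 = -34/19; b = (88·(-44) − 20·(-178))/304 = -39/38.

b = -1.026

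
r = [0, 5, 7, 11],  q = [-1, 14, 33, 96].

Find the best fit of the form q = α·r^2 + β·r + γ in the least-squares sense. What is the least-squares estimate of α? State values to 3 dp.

α = 0.979

Forming AᵀA = [[17667, 1799, 195]; [1799, 195, 23]; [195, 23, 4]] and Aᵀq = [13583, 1357, 142]ᵀ gives AᵀA·[α, β, γ]ᵀ = Aᵀq.
Solving the 3×3 system (Gaussian elimination) gives α = 103245/105484, β = -206537/105484, γ = -25231/26371.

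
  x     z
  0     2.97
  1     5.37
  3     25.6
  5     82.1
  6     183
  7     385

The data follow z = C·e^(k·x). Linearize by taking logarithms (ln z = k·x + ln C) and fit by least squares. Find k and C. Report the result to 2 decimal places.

k = 0.69, C = 2.88

With ln zᵢ as the transformed response and xᵢ as the regressor:
Over the data: Σx = 22.0000, Σ(x)² = 120.0000, Σln z = 21.5826, Σx·ln z = 106.3779.
Normal system: [[120.0000, 22.0000]; [22.0000, 6]]·[k, ln C]ᵀ = [106.3779, 21.5826]ᵀ.
Δ = 120.0000·6 − (22.0000)² = 236.0000; k = (106.3779·6 − 22.0000·21.5826)/236.0000 = 0.69258, ln C = (120.0000·21.5826 − 22.0000·106.3779)/236.0000 = 1.05764, so C = exp(1.05764) = 2.87958.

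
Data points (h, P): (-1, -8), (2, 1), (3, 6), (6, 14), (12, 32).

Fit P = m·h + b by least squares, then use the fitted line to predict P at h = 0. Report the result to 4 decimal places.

The normal system AᵀA·[m, b]ᵀ = AᵀP is [[194, 22]; [22, 5]]·[m, b]ᵀ = [496, 45]ᵀ.
Eliminating b: 5·(row 1) − 22·(row 2) gives 486·m = 5·496 − 22·45 = 1490, so m = 745/243.
Then b = (45 − 22·(745/243))/5 = -1091/243.
At h = 0: P̂ = (745/243)·(0) + (-1091/243)·(1) = -1091/243.

P̂ = -4.4897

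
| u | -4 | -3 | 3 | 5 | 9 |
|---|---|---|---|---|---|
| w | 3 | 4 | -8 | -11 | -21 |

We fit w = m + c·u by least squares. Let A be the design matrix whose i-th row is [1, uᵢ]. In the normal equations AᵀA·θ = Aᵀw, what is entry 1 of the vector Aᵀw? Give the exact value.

Entry 1 ↔ basis 1, so (Aᵀw)_{1} = Σᵢ wᵢ = (1)·(3) + (1)·(4) + (1)·(-8) + (1)·(-11) + (1)·(-21) = -33.

-33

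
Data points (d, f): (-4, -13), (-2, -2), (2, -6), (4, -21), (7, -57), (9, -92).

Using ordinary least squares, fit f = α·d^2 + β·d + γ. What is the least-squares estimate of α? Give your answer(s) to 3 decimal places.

α = -1.027

Forming MᵀM = [[9506, 1072, 170]; [1072, 170, 16]; [170, 16, 6]] and Mᵀf = [-10821, -1267, -191]ᵀ gives MᵀM·[α, β, γ]ᵀ = Mᵀf.
Solving the 3×3 system (Gaussian elimination) gives α = -82517/80385, β = -154783/160770, γ = -9709/53590.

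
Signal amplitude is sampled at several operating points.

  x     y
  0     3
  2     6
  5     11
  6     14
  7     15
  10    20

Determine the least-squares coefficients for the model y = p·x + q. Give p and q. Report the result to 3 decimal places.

With design matrix M, MᵀM = [[214, 30]; [30, 6]] and Mᵀy = [456, 69]ᵀ.
det = 214·6 − 30² = 384.
p = (456·6 − 30·69)/384 = 111/64; q = (214·69 − 30·456)/384 = 181/64.

p = 1.734, q = 2.828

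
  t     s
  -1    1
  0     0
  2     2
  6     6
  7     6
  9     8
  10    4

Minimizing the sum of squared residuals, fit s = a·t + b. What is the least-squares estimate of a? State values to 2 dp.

With design matrix M, MᵀM = [[271, 33]; [33, 7]] and Mᵀs = [193, 27]ᵀ.
Determinant 271·7 − 33² = 808.
a = (193·7 − 33·27)/808 = 115/202; b = (271·27 − 33·193)/808 = 237/202.

a = 0.57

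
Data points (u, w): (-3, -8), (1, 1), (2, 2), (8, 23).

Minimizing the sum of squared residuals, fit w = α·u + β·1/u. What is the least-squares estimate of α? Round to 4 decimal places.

Forming MᵀM = [[78, 4]; [4, 793/576]] and Mᵀw = [213, 181/24]ᵀ gives MᵀM·[α, β]ᵀ = Mᵀw.
Eliminating β: (793/576)·(row 1) − 4·(row 2) gives (8773/96)·α = (793/576)·213 − 4·(181/24) = 16837/64, so α = 50511/17546.
Then β = ((181/24) − 4·(50511/17546))/(793/576) = -25320/8773.

α = 2.8788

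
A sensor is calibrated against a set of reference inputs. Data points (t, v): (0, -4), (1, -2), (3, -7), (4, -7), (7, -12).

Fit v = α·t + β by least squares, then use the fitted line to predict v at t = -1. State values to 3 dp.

Compute the Gram sums: Σt·t = 75, Σt = 15, Σ1 = 5.
For Aᵀv: Σt·v = -135, Σv = -32.
So AᵀA·[α, β]ᵀ = Aᵀv: [[75, 15]; [15, 5]]·[α, β]ᵀ = [-135, -32]ᵀ.
Determinant 75·5 − 15² = 150.
α = ((-135)·5 − 15·(-32))/150 = -13/10; β = (75·(-32) − 15·(-135))/150 = -5/2.
At t = -1: v̂ = (-13/10)·(-1) + (-5/2)·(1) = -6/5.

v̂ = -1.200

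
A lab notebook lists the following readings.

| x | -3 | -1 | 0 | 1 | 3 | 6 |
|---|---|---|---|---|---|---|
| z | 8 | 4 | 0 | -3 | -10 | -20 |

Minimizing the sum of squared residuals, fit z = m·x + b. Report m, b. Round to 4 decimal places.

The normal system MᵀM·[m, b]ᵀ = Mᵀz is [[56, 6]; [6, 6]]·[m, b]ᵀ = [-181, -21]ᵀ.
det = 56·6 − 6² = 300.
m = ((-181)·6 − 6·(-21))/300 = -16/5; b = (56·(-21) − 6·(-181))/300 = -3/10.

m = -3.2000, b = -0.3000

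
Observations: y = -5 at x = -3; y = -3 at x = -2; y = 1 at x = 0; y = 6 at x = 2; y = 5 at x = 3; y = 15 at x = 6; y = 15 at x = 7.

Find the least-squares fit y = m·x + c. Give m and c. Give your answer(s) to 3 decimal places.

m = 2.071, c = 1.012

Compute the Gram sums: Σx·x = 111, Σx = 13, Σ1 = 7.
Moment sums: Σx·y = 243, Σy = 34.
Normal equations: [[111, 13]; [13, 7]]·[m, c]ᵀ = [243, 34]ᵀ.
Eliminating c: 7·(row 1) − 13·(row 2) gives 608·m = 7·243 − 13·34 = 1259, so m = 1259/608.
Then c = (34 − 13·(1259/608))/7 = 615/608.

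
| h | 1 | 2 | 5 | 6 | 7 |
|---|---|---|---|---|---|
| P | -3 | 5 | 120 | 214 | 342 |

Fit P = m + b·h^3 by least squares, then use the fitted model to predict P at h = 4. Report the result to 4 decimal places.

P̂ = 60.4215

Compute the Gram sums: Σ1 = 5, Σh^3 = 693, Σh^3·h^3 = 179995.
For AᵀP: ΣP = 678, Σh^3·P = 178567.
AᵀA·[m, b]ᵀ = AᵀP becomes [[5, 693]; [693, 179995]]·[m, b]ᵀ = [678, 178567]ᵀ.
Eliminating b: 179995·(row 1) − 693·(row 2) gives 419726·m = 179995·678 − 693·178567 = -1710321, so m = -1710321/419726.
Then b = (178567 − 693·(-1710321/419726))/179995 = 422981/419726.
At h = 4: P̂ = (-1710321/419726)·(1) + (422981/419726)·(64) = 25360463/419726.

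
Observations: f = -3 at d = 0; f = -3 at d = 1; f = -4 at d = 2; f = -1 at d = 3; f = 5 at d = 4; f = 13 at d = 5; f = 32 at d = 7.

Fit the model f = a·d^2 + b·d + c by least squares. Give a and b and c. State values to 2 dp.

a = 1.04, b = -2.22, c = -2.84

Normal-equation sums: Σd^2·d^2 = 3380, Σd^2·d = 568, Σd^2 = 104, Σd·d = 104, Σd = 22, Σ1 = 7.
Right-hand side: Σd^2·f = 1945, Σd·f = 295, Σf = 39.
Normal equations: [[3380, 568, 104]; [568, 104, 22]; [104, 22, 7]]·[a, b, c]ᵀ = [1945, 295, 39]ᵀ.
Inverting the 3×3 Gram matrix, [a, b, c]ᵀ = [1505/1452, -3229/1452, -687/242]ᵀ.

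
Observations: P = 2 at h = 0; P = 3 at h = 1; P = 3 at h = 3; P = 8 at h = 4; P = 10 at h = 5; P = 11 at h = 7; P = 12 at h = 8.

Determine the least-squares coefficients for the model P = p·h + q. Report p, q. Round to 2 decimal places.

p = 1.37, q = 1.54

Sums needed: Σh·h = 164, Σh = 28, Σ1 = 7.
Moment sums: Σh·P = 267, ΣP = 49.
Δ = 164·7 − 28² = 364.
p = (267·7 − 28·49)/364 = 71/52; q = (164·49 − 28·267)/364 = 20/13.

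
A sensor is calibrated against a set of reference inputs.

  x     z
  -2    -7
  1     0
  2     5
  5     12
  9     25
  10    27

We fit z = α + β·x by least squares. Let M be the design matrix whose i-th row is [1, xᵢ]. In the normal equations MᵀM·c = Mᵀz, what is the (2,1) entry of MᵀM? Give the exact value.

25

Row 2 ↔ basis x, column 1 ↔ basis 1, so (MᵀM)_{2,1} = Σᵢ x = (-2)·(1) + (1)·(1) + (2)·(1) + (5)·(1) + (9)·(1) + (10)·(1) = 25.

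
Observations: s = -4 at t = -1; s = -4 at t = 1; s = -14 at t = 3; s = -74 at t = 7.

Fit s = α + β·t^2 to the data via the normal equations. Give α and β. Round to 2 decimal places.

α = -2.03, β = -1.46

The normal system MᵀM·[α, β]ᵀ = Mᵀs is [[4, 60]; [60, 2484]]·[α, β]ᵀ = [-96, -3760]ᵀ.
Eliminating β: 2484·(row 1) − 60·(row 2) gives 6336·α = 2484·(-96) − 60·(-3760) = -12864, so α = -67/33.
Then β = ((-3760) − 60·(-67/33))/2484 = -145/99.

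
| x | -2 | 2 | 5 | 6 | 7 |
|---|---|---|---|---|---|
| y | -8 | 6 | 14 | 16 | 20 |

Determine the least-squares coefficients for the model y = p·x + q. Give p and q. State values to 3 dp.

p = 3.030, q = -1.308

Compute the Gram sums: Σx·x = 118, Σx = 18, Σ1 = 5.
Right-hand side: Σx·y = 334, Σy = 48.
Eliminating q: 5·(row 1) − 18·(row 2) gives 266·p = 5·334 − 18·48 = 806, so p = 403/133.
Then q = (48 − 18·(403/133))/5 = -174/133.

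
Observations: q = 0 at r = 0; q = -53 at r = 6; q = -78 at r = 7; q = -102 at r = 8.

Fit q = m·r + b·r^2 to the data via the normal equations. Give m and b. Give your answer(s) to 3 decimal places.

The normal system AᵀA·[m, b]ᵀ = Aᵀq is [[149, 1071]; [1071, 7793]]·[m, b]ᵀ = [-1680, -12258]ᵀ.
Δ = 149·7793 − 1071² = 14116.
m = ((-1680)·7793 − 1071·(-12258))/14116 = 18039/7058; b = (149·(-12258) − 1071·(-1680))/14116 = -13581/7058.

m = 2.556, b = -1.924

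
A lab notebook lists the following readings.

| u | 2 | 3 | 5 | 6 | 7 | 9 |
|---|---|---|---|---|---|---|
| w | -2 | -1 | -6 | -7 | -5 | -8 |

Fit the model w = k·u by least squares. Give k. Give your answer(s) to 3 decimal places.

k = -0.912

With design matrix M, MᵀM = [[204]] and Mᵀw = [-186]ᵀ.
k = (-186)/204 = -0.911765.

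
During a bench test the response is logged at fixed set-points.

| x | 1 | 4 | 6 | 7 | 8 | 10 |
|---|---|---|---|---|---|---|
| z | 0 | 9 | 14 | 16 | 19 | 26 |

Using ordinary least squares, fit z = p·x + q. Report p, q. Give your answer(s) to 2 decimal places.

Setting ∂/∂p … = 0 gives: 266·p + 36·q = 644;  36·p + 6·q = 84.
Δ = 266·6 − 36² = 300.
p = (644·6 − 36·84)/300 = 14/5; q = (266·84 − 36·644)/300 = -14/5.

p = 2.80, q = -2.80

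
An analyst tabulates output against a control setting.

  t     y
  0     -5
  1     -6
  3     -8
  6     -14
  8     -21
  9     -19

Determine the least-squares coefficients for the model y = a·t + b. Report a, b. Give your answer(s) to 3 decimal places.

Entries of MᵀM: Σt·t = 191, Σt = 27, Σ1 = 6.
Moment sums: Σt·y = -453, Σy = -73.
Normal equations: [[191, 27]; [27, 6]]·[a, b]ᵀ = [-453, -73]ᵀ.
det = 191·6 − 27² = 417.
a = ((-453)·6 − 27·(-73))/417 = -249/139; b = (191·(-73) − 27·(-453))/417 = -1712/417.

a = -1.791, b = -4.106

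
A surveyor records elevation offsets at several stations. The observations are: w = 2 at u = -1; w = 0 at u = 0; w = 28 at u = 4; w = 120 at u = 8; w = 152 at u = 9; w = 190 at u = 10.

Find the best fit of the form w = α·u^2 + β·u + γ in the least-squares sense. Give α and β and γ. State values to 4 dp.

α = 1.9809, β = -0.8130, γ = -0.4361

The normal system AᵀA·[α, β, γ]ᵀ = Aᵀw is [[20914, 2304, 262]; [2304, 262, 30]; [262, 30, 6]]·[α, β, γ]ᵀ = [39442, 4338, 492]ᵀ.
Row-reducing yields α = 15489/7819, β = -6357/7819, γ = -3410/7819.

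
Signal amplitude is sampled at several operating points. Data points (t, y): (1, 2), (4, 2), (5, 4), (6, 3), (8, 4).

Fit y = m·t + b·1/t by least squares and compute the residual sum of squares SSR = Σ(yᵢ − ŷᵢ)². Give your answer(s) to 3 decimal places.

SSR = 1.662

Normal-equation sums: Σt·t = 142, Σt·1/t = 5, Σ1/t·1/t = 16501/14400.
And Σt·y = 80, Σ1/t·y = 43/10.
Determinant 142·(16501/14400) − 5² = 991571/7200.
m = (80·(16501/14400) − 5·(43/10))/(991571/7200) = 505240/991571; b = (142·(43/10) − 5·80)/(991571/7200) = 1516320/991571.
Residuals: -38418/991571, -416898/991571, 1136820/991571, -309447/991571, -265176/991571; SSR = 1647603/991571.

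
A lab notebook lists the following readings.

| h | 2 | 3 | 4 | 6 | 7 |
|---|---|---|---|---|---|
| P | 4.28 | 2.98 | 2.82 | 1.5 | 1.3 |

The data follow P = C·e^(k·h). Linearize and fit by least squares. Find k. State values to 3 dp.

Let Y = ln P. Fitting Y = k·h + ln C by least squares:
Σh = 22.0000, Σ(h)² = 114.0000, Σln P = 4.2504, Σh·ln P = 14.6000.
Normal system: [[114.0000, 22.0000]; [22.0000, 5]]·[k, ln C]ᵀ = [14.6000, 4.2504]ᵀ.
Δ = 114.0000·5 − (22.0000)² = 86.0000; k = (14.6000·5 − 22.0000·4.2504)/86.0000 = -0.23849, ln C = (114.0000·4.2504 − 22.0000·14.6000)/86.0000 = 1.89943.

k = -0.238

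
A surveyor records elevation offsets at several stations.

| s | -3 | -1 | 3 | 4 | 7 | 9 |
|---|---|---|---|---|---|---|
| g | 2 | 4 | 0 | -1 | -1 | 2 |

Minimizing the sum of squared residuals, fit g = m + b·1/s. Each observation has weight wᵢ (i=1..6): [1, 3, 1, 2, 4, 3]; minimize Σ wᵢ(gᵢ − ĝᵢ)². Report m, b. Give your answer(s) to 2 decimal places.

Setting ∂/∂m … = 0 gives: 14·m + (-67/42)·b = 14;  (-67/42)·m + (36683/10584)·b = -183/14.
(Σwᵢ·1 = 14, Σwᵢ·1/s = -67/42, Σwᵢ·1/s·1/s = 36683/10584, Σwᵢ·g = 14, Σwᵢ·1/s·g = -183/14.)
Eliminating b: (36683/10584)·(row 1) − (-67/42)·(row 2) gives (121657/2646)·m = (36683/10584)·14 − (-67/42)·(-183/14) = 36608/1323, so m = 73216/121657.
Then b = ((-183/14) − (-67/42)·(73216/121657))/(36683/10584) = -425124/121657.

m = 0.60, b = -3.49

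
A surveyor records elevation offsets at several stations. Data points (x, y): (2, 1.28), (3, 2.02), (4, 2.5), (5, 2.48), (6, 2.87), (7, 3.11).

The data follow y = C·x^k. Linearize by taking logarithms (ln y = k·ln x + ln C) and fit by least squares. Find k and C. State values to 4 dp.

Taking logs, ln y = k·ln x + ln C, so regress ln y on ln x.
Over the data: Σln x = 8.5252, Σ(ln x)² = 13.1965, Σln y = 4.9634, Σln x·ln y = 7.7725.
Normal system: [[13.1965, 8.5252]; [8.5252, 6]]·[k, ln C]ᵀ = [7.7725, 4.9634]ᵀ.
Slope k = (n·Σln x·ln y − Σln x·Σln y)/(n·Σ(ln x)² − (Σln x)²) = (6·7.7725 − 8.5252·4.9634)/6.5005 = 0.66472; ln C = (Σln y − k·Σln x)/n = -0.11724, so C = exp(-0.11724) = 0.88937.

k = 0.6647, C = 0.8894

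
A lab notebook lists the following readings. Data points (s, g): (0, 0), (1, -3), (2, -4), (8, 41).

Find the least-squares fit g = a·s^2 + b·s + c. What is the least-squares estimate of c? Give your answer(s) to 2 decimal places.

Sums needed: Σs^2·s^2 = 4113, Σs^2·s = 521, Σs^2 = 69, Σs·s = 69, Σs = 11, Σ1 = 4.
Right-hand side: Σs^2·g = 2605, Σs·g = 317, Σg = 34.
So XᵀX·[a, b, c]ᵀ = Xᵀg: [[4113, 521, 69]; [521, 69, 11]; [69, 11, 4]]·[a, b, c]ᵀ = [2605, 317, 34]ᵀ.
Inverting the 3×3 Gram matrix, [a, b, c]ᵀ = [1673/1412, -30787/7060, 189/3530]ᵀ.

c = 0.05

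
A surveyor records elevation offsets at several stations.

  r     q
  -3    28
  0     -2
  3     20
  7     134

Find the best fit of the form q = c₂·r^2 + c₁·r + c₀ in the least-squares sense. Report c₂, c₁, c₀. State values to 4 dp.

c₂ = 2.9674, c₁ = -1.2950, c₀ = -2.4384

Setting ∂/∂c₂ … = 0 gives: 2563·c₂ + 343·c₁ + 67·c₀ = 6998;  343·c₂ + 67·c₁ + 7·c₀ = 914;  67·c₂ + 7·c₁ + 4·c₀ = 180.
Inverting the 3×3 Gram matrix, [c₂, c₁, c₀]ᵀ = [9205/3102, -1339/1034, -3782/1551]ᵀ.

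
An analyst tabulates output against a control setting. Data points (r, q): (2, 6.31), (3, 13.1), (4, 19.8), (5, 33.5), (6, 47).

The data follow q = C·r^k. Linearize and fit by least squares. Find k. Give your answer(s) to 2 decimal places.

k = 1.82

Linearized form: ln q = k·ln r + ln C. From the 5 transformed points,
XᵀX = [[9.4099, 6.5793]; [6.5793, 5]], rhs = [20.7924, 14.7621]ᵀ  (here Σln r = 6.5793, Σ(ln r)² = 9.4099, Σln q = 14.7621, Σln r·ln q = 20.7924).
Solving (det = 3.7630): k = 1.81720, ln C = 0.56126.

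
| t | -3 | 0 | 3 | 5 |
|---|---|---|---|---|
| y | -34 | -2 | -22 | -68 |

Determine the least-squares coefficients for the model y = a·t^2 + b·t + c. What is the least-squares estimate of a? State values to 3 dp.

a = -3.030

Entries of MᵀM: Σt^2·t^2 = 787, Σt^2·t = 125, Σt^2 = 43, Σt·t = 43, Σt = 5, Σ1 = 4.
Moment sums: Σt^2·y = -2204, Σt·y = -304, Σy = -126.
So MᵀM·[a, b, c]ᵀ = Mᵀy: [[787, 125, 43]; [125, 43, 5]; [43, 5, 4]]·[a, b, c]ᵀ = [-2204, -304, -126]ᵀ.
Solving the 3×3 system (Gaussian elimination) gives a = -2309/762, b = 1439/762, c = -490/381.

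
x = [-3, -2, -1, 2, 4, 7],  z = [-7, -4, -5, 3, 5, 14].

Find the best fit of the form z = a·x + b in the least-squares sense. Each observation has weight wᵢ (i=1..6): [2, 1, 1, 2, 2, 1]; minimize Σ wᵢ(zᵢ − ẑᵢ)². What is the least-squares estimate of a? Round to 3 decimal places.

a = 1.955

Normal-equation sums: Σwᵢ·x·x = 112, Σwᵢ·x = 10, Σwᵢ·1 = 9.
Right-hand side: Σwᵢ·x·z = 205, Σwᵢ·z = 7.
det = 112·9 − 10² = 908.
a = (205·9 − 10·7)/908 = 1775/908; b = (112·7 − 10·205)/908 = -633/454.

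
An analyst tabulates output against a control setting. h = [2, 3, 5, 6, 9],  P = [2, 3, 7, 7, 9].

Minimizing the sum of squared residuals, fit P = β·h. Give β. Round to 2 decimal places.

Normal-equation sums: Σh·h = 155.
And Σh·P = 171.
Normal equations: [[155]]·[β]ᵀ = [171]ᵀ.
Hence β = 171 / 155 ≈ 1.10323.

β = 1.10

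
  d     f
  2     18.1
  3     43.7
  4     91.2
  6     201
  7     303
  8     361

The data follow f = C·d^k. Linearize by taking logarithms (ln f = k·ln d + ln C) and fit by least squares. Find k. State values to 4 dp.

k = 2.1900

Taking logs, ln f = k·ln d + ln C, so regress ln f on ln d.
AᵀA = [[14.9303, 8.9952]; [8.9952, 6]], rhs = [45.2798, 28.0922]ᵀ  (here Σln d = 8.9952, Σ(ln d)² = 14.9303, Σln f = 28.0922, Σln d·ln f = 45.2798).
Slope k = (n·Σln d·ln f − Σln d·Σln f)/(n·Σ(ln d)² − (Σln d)²) = (6·45.2798 − 8.9952·28.0922)/8.6686 = 2.19004; ln C = (Σln f − k·Σln d)/n = 1.39874.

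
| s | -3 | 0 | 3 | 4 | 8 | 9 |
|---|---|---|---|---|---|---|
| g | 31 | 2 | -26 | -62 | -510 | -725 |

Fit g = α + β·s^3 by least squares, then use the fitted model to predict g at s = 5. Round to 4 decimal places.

With design matrix X, XᵀX = [[6, 1305]; [1305, 799139]] and Xᵀg = [-1290, -795152]ᵀ.
Δ = 6·799139 − 1305² = 3091809.
α = ((-1290)·799139 − 1305·(-795152))/3091809 = 323050/147229; β = (6·(-795152) − 1305·(-1290))/3091809 = -147022/147229.
At s = 5: ĝ = (323050/147229)·(1) + (-147022/147229)·(125) = -18054700/147229.

ĝ = -122.6301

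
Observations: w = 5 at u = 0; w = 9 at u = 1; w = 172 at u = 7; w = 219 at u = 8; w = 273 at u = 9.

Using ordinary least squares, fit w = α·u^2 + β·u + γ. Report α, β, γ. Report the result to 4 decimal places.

From the data, Σu^2·u^2 = 13059, Σu^2·u = 1585, Σu^2 = 195, Σu·u = 195, Σu = 25, Σ1 = 5.
And Σu^2·w = 44566, Σu·w = 5422, Σw = 678.
Solving the 3×3 system (Gaussian elimination) gives α = 729/242, β = 3361/1210, γ = 2558/605.

α = 3.0124, β = 2.7777, γ = 4.2281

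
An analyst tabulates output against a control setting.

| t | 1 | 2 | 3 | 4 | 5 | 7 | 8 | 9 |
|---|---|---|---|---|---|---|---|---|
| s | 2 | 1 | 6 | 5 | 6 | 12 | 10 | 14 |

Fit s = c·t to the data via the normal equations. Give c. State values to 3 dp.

c = 1.454

Compute the Gram sums: Σt·t = 249.
And Σt·s = 362.
Normal equations: [[249]]·[c]ᵀ = [362]ᵀ.
Hence c = 362 / 249 ≈ 1.45382.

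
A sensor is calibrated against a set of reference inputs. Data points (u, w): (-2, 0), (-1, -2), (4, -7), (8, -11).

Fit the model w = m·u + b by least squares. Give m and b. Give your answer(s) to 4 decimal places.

m = -1.0656, b = -2.6023

Normal-equation sums: Σu·u = 85, Σu = 9, Σ1 = 4.
Moment sums: Σu·w = -114, Σw = -20.
Determinant 85·4 − 9² = 259.
m = ((-114)·4 − 9·(-20))/259 = -276/259; b = (85·(-20) − 9·(-114))/259 = -674/259.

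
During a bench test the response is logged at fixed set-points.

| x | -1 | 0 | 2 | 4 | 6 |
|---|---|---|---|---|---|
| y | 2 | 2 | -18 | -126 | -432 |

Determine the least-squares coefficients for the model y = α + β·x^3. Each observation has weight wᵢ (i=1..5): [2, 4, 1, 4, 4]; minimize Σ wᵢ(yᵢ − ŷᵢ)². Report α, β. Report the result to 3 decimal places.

α = 1.285, β = -2.005

MᵀWM·[α, β]ᵀ = MᵀWy reads: 15·α + 1126·β = -2238;  1126·α + 203074·β = -405652.
(Σwᵢ·1 = 15, Σwᵢ·x^3 = 1126, Σwᵢ·x^3·x^3 = 203074, Σwᵢ·y = -2238, Σwᵢ·x^3·y = -405652.)
det = 15·203074 − 1126² = 1778234.
α = ((-2238)·203074 − 1126·(-405652))/1778234 = 1142270/889117; β = (15·(-405652) − 1126·(-2238))/1778234 = -1782396/889117.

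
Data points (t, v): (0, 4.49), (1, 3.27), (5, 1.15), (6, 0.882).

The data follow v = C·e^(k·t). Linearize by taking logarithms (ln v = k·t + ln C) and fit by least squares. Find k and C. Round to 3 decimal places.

k = -0.268, C = 4.392

With ln vᵢ as the transformed response and tᵢ as the regressor:
Σt = 12.0000, Σ(t)² = 62.0000, Σln v = 2.7008, Σt·ln v = 1.1302.
Normal system: [[62.0000, 12.0000]; [12.0000, 4]]·[k, ln C]ᵀ = [1.1302, 2.7008]ᵀ.
Solving (det = 104.0000): k = -0.26817, ln C = 1.47971, so C = exp(1.47971) = 4.39166.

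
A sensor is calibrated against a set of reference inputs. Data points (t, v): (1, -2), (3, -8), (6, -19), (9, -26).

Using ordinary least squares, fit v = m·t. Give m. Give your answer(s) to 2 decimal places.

m = -2.94

The normal system AᵀA·[m]ᵀ = Aᵀv is [[127]]·[m]ᵀ = [-374]ᵀ.
m = (-374)/127 = -2.94488.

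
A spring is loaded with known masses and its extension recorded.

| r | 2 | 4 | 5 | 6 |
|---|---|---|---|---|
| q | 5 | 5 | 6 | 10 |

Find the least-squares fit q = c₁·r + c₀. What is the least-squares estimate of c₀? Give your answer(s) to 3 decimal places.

XᵀX·[c₁, c₀]ᵀ = Xᵀq reads: 81·c₁ + 17·c₀ = 120;  17·c₁ + 4·c₀ = 26.
Determinant 81·4 − 17² = 35.
c₁ = (120·4 − 17·26)/35 = 38/35; c₀ = (81·26 − 17·120)/35 = 66/35.

c₀ = 1.886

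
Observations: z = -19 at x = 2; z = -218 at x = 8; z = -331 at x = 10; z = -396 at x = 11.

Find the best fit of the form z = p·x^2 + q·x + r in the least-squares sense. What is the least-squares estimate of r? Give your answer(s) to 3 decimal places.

The normal system MᵀM·[p, q, r]ᵀ = Mᵀz is [[28753, 2851, 289]; [2851, 289, 31]; [289, 31, 4]]·[p, q, r]ᵀ = [-95044, -9448, -964]ᵀ.
Solving the 3×3 system (Gaussian elimination) gives p = -657/226, q = -4637/1130, r = 474/565.

r = 0.839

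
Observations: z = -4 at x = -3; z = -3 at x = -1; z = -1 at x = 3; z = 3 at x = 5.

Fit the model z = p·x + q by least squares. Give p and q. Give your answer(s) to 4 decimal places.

From the data, Σx·x = 44, Σx = 4, Σ1 = 4.
For Aᵀz: Σx·z = 27, Σz = -5.
Normal equations: [[44, 4]; [4, 4]]·[p, q]ᵀ = [27, -5]ᵀ.
det = 44·4 − 4² = 160.
p = (27·4 − 4·(-5))/160 = 4/5; q = (44·(-5) − 4·27)/160 = -41/20.

p = 0.8000, q = -2.0500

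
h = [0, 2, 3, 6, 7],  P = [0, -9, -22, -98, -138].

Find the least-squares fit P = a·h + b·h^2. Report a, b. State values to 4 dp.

a = 1.9332, b = -3.0765

XᵀX·[a, b]ᵀ = XᵀP reads: 98·a + 594·b = -1638;  594·a + 3794·b = -10524.
Determinant 98·3794 − 594² = 18976.
a = ((-1638)·3794 − 594·(-10524))/18976 = 9171/4744; b = (98·(-10524) − 594·(-1638))/18976 = -14595/4744.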